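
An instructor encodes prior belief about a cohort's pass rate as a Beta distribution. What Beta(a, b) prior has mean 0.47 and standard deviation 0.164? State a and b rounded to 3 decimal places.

a = 3.883, b = 4.379

Variance = 0.164² = 0.026896. The moment-matching identity a+b = μ(1−μ)/Var − 1 gives
a+b = 0.2491/0.026896 − 1 = 8.2616, so a = μ·8.2616 = 3.883 and b = (1−μ)·8.2616 = 4.379.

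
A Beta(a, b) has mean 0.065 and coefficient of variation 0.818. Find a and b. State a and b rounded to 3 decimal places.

a = 1.332, b = 19.165

Var = (CV·μ)² = (0.818×0.065)² = 0.002827.
a+b = μ(1−μ)/Var − 1 = 0.060775/0.002827 − 1 = 20.4977.
Thus a = 0.065·20.4977 = 1.332 and b = 0.935·20.4977 = 19.165.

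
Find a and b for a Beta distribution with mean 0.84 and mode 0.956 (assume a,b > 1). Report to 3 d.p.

a = 6.604, b = 1.258

With s = a+b: μ = a/s and mode = (a−1)/(s−2). Eliminating a = μs,
μs − 1 = m(s−2) ⇒ s(μ−m) = 1−2m ⇒ s = -0.912/-0.116 = 7.8621.
So a = μs = 6.604, b = (1−μ)s = 1.258.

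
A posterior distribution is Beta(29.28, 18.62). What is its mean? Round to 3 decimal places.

The Beta mean is α/(α+β) = 29.28/(29.28+18.62) = 0.611.

0.611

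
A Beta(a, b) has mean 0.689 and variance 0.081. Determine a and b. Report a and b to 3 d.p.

By moment matching, a+b = μ(1−μ)/σ² − 1 = (0.689·0.311)/0.081 − 1 = 2.6454 − 1 = 1.6454.
Since a/(a+b) = μ, a = 0.689·1.6454 = 1.134 and b = 0.311·1.6454 = 0.512.

a = 1.134, b = 0.512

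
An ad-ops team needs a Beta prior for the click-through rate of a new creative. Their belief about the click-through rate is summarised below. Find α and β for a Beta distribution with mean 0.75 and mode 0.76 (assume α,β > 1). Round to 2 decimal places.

α = 39.00, β = 13.00

Let s = α+β. Mean gives α = μs = 0.75s; mode gives (α−1)/(s−2) = 0.76.
Substituting: 0.75s − 1 = 0.76(s−2) = 0.76s − 1.52, so -0.01s = -0.52 and s = 52.0000.
Then α = 0.75×52.0000 = 39.00 and β = s−α = 13.00.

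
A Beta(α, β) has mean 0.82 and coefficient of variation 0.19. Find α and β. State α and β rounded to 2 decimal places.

α = 4.17, β = 0.91

σ = CV·μ = 0.19×0.82 = 0.15580, so σ² = 0.024274.
s+1 = μ(1−μ)/σ² = 0.1476/0.024274 = 6.0807, so s = α+β = 5.0807.
α = μs = 4.17, β = (1−μ)s = 0.91.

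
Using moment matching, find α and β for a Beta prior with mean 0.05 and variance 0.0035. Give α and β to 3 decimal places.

α = 0.629, β = 11.943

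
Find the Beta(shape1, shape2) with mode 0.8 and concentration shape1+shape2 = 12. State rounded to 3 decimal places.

shape1 = 9.000, shape2 = 3.000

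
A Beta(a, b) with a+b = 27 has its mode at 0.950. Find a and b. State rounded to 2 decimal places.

For a,b>1 the mode is (a−1)/(a+b−2), so a = mode·(κ−2)+1 = 0.950×25+1 = 24.75.
And b = (1−mode)·(κ−2)+1 = 0.050×25+1 = 2.25.

a = 24.75, b = 2.25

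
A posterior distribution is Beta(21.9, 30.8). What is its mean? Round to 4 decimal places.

E[X] = α/(α+β) = 21.9/52.7 = 0.4156.

0.4156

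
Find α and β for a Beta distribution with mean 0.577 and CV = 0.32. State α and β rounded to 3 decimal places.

σ = CV·μ = 0.32×0.577 = 0.18464, so σ² = 0.034092.
s+1 = μ(1−μ)/σ² = 0.244071/0.034092 = 7.1592, so s = α+β = 6.1592.
α = μs = 3.554, β = (1−μ)s = 2.605.

α = 3.554, β = 2.605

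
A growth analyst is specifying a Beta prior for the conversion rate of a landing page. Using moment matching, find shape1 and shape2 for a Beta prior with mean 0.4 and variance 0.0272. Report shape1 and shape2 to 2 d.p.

By moment matching, shape1+shape2 = μ(1−μ)/σ² − 1 = (0.4·0.6)/0.0272 − 1 = 8.8235 − 1 = 7.8235.
Since shape1/(shape1+shape2) = μ, shape1 = 0.4·7.8235 = 3.13 and shape2 = 0.6·7.8235 = 4.69.

shape1 = 3.13, shape2 = 4.69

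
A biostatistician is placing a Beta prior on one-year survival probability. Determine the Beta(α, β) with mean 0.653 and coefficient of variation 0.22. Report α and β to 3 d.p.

Var = (CV·μ)² = (0.22×0.653)² = 0.020638.
α+β = μ(1−μ)/Var − 1 = 0.226591/0.020638 − 1 = 9.9792.
Thus α = 0.653·9.9792 = 6.516 and β = 0.347·9.9792 = 3.463.

α = 6.516, β = 3.463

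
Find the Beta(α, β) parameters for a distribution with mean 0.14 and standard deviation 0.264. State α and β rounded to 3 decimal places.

α = 0.102, β = 0.626

σ² = 0.264² = 0.069696.
With s = α+β, Var = μ(1−μ)/(s+1), so s+1 = (0.14×0.86)/0.069696 = 1.7275 and s = 0.7275.
α = μs = 0.102, β = (1−μ)s = 0.626.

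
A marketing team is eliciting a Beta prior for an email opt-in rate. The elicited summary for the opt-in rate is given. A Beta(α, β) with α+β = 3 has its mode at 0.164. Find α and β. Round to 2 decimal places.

α = 1.16, β = 1.84

Since the density peak of Beta(α,β) is at (α−1)/(α+β−2),
α = 1 + 0.164(3−2) = 1.16 and β = 3 − 1.16 = 1.84.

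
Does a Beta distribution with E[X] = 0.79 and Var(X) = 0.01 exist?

For any Beta, Var(X) < E[X]·(1−E[X]).
Here μ(1−μ) = 0.79×0.21 = 0.1659, and 0.01 < 0.1659.

Yes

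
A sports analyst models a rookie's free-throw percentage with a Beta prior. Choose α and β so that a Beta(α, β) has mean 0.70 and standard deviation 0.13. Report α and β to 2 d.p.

α = 8.00, β = 3.43

First σ² = 0.0169. Setting α = μn, β = (1−μ)n with n = α+β,
μ(1−μ)/(n+1) = 0.0169 ⇒ n+1 = 0.2100/0.0169 = 12.4260 ⇒ n = 11.4260.
Hence α = 0.70×11.4260 = 8.00, β = 0.30×11.4260 = 3.43.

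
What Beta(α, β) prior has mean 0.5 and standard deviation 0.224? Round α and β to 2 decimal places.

First σ² = 0.050176. Setting α = μn, β = (1−μ)n with n = α+β,
μ(1−μ)/(n+1) = 0.050176 ⇒ n+1 = 0.25/0.050176 = 4.9825 ⇒ n = 3.9825.
Hence α = 0.5×3.9825 = 1.99, β = 0.5×3.9825 = 1.99.

α = 1.99, β = 1.99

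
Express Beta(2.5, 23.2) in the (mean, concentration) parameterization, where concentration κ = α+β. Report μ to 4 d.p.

μ = 0.0973, κ = 25.7

κ = α+β = 2.5+23.2 = 25.7; μ = α/κ = 2.5/25.7 = 0.0973.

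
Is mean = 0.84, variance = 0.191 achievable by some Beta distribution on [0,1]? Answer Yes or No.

The Beta variance bound is σ² < μ(1−μ).
Here μ(1−μ) = 0.84×0.16 = 0.1344, and 0.191 ≥ 0.1344.

No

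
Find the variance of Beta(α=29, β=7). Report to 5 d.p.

0.00423

μ = 29/36 = 0.805556; Var = μ(1−μ)/(α+β+1) = 0.1566358/37 = 0.00423.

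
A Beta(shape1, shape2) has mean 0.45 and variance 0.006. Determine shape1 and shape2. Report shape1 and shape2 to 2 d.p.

By moment matching, shape1+shape2 = μ(1−μ)/σ² − 1 = (0.45·0.55)/0.006 − 1 = 41.2500 − 1 = 40.2500.
Since shape1/(shape1+shape2) = μ, shape1 = 0.45·40.2500 = 18.11 and shape2 = 0.55·40.2500 = 22.14.

shape1 = 18.11, shape2 = 22.14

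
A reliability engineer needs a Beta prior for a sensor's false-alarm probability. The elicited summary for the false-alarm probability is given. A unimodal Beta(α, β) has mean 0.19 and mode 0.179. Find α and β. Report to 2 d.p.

α = 11.09, β = 47.27

With s = α+β: μ = α/s and mode = (α−1)/(s−2). Eliminating α = μs,
μs − 1 = m(s−2) ⇒ s(μ−m) = 1−2m ⇒ s = 0.642/0.011 = 58.3636.
So α = μs = 11.09, β = (1−μ)s = 47.27.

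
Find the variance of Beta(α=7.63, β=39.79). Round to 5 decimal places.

0.00279

μ = 7.63/47.42 = 0.160903; Var = μ(1−μ)/(α+β+1) = 0.1350129/48.42 = 0.00279.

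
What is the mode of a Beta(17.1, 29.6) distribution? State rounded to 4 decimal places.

0.3602

The density x^(α−1)(1−x)^(β−1) is maximised at (α−1)/(α+β−2) = 16.1/44.7 = 0.3602.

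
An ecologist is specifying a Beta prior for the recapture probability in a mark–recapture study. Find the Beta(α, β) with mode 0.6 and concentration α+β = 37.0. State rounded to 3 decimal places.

Mode = (α−1)/(κ−2) with κ = α+β, so α−1 = 0.6·35.0 = 21.000.
α = 22.000; β = κ − α = 15.000.

α = 22.000, β = 15.000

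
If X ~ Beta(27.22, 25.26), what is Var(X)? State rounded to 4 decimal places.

α+β = 52.48 and αβ = 687.5772, so Var = αβ/[(α+β)²(α+β+1)] = 687.5772/147291.963392 = 0.0047.

0.0047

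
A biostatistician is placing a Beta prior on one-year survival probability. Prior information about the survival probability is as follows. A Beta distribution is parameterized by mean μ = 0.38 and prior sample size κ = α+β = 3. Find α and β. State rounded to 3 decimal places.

α = μκ = 0.38×3 = 1.140 and β = (1−μ)κ = 0.62×3 = 1.860.

α = 1.140, β = 1.860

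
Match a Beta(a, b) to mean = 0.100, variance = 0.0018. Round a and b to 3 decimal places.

Let s = a+b. The Beta variance is μ(1−μ)/(s+1).
So s+1 = μ(1−μ)/σ² = (0.100×0.900)/0.0018 = 0.090000/0.0018 = 50.0000, giving s = 49.0000.
Then a = μs = 0.100×49.0000 = 4.900 and b = (1−μ)s = 0.900×49.0000 = 44.100.

a = 4.900, b = 44.100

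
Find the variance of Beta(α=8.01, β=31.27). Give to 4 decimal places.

0.0040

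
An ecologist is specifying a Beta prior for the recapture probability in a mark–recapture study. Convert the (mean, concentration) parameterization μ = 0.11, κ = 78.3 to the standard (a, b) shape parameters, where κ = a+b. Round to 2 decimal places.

a = 8.61, b = 69.69

a = μκ = 0.11×78.3 = 8.61 and b = (1−μ)κ = 0.89×78.3 = 69.69.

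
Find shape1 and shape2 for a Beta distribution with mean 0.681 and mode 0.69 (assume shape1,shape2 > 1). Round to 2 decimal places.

shape1 = 28.75, shape2 = 13.47

Let s = shape1+shape2. Mean gives shape1 = μs = 0.681s; mode gives (shape1−1)/(s−2) = 0.69.
Substituting: 0.681s − 1 = 0.69(s−2) = 0.69s − 1.38, so -0.009s = -0.38 and s = 42.2222.
Then shape1 = 0.681×42.2222 = 28.75 and shape2 = s−shape1 = 13.47.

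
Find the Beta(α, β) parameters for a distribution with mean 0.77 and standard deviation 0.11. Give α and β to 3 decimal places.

α = 10.500, β = 3.136

Variance = 0.11² = 0.0121. The moment-matching identity α+β = μ(1−μ)/Var − 1 gives
α+β = 0.1771/0.0121 − 1 = 13.6364, so α = μ·13.6364 = 10.500 and β = (1−μ)·13.6364 = 3.136.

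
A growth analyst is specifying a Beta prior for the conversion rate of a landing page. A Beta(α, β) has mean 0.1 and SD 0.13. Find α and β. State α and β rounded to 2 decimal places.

α = 0.43, β = 3.89

Variance = 0.13² = 0.0169. The moment-matching identity α+β = μ(1−μ)/Var − 1 gives
α+β = 0.09/0.0169 − 1 = 4.3254, so α = μ·4.3254 = 0.43 and β = (1−μ)·4.3254 = 3.89.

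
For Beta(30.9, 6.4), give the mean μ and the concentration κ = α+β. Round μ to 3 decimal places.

μ = 0.828, κ = 37.3

κ = α+β = 30.9+6.4 = 37.3; μ = α/κ = 30.9/37.3 = 0.828.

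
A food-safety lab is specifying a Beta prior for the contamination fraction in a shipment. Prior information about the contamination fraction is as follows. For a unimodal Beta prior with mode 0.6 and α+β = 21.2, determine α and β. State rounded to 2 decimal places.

α = 12.52, β = 8.68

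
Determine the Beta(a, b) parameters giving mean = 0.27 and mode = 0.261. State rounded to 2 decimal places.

a = 14.34, b = 38.77

Let s = a+b. Mean gives a = μs = 0.27s; mode gives (a−1)/(s−2) = 0.261.
Substituting: 0.27s − 1 = 0.261(s−2) = 0.261s − 0.522, so 0.009s = 0.478 and s = 53.1111.
Then a = 0.27×53.1111 = 14.34 and b = s−a = 38.77.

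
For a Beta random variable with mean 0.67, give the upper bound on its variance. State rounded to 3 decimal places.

0.221

Var = μ(1−μ)/(α+β+1), which approaches μ(1−μ) as α+β → 0.
So the supremum is μ(1−μ) = 0.67×0.33 = 0.221.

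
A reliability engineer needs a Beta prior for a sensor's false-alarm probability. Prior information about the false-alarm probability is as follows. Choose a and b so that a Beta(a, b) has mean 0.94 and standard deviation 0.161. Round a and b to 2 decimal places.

a = 1.11, b = 0.07

Variance = 0.161² = 0.025921. The moment-matching identity a+b = μ(1−μ)/Var − 1 gives
a+b = 0.0564/0.025921 − 1 = 1.1758, so a = μ·1.1758 = 1.11 and b = (1−μ)·1.1758 = 0.07.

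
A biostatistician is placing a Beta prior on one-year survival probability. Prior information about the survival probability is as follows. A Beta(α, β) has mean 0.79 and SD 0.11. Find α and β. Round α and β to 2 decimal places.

α = 10.04, β = 2.67

First σ² = 0.0121. Setting α = μn, β = (1−μ)n with n = α+β,
μ(1−μ)/(n+1) = 0.0121 ⇒ n+1 = 0.1659/0.0121 = 13.7107 ⇒ n = 12.7107.
Hence α = 0.79×12.7107 = 10.04, β = 0.21×12.7107 = 2.67.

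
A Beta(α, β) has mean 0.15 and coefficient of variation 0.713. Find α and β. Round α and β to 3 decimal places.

σ = CV·μ = 0.713×0.15 = 0.10695, so σ² = 0.011438.
s+1 = μ(1−μ)/σ² = 0.1275/0.011438 = 11.1468, so s = α+β = 10.1468.
α = μs = 1.522, β = (1−μ)s = 8.625.

α = 1.522, β = 8.625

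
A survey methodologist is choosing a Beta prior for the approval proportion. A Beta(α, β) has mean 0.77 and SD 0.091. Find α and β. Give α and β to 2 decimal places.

Variance = 0.091² = 0.008281. The moment-matching identity α+β = μ(1−μ)/Var − 1 gives
α+β = 0.1771/0.008281 − 1 = 20.3863, so α = μ·20.3863 = 15.70 and β = (1−μ)·20.3863 = 4.69.

α = 15.70, β = 4.69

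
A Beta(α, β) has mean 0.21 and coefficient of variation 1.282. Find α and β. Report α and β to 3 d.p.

α = 0.271, β = 1.018

σ = CV·μ = 1.282×0.21 = 0.26922, so σ² = 0.072479.
s+1 = μ(1−μ)/σ² = 0.1659/0.072479 = 2.2889, so s = α+β = 1.2889.
α = μs = 0.271, β = (1−μ)s = 1.018.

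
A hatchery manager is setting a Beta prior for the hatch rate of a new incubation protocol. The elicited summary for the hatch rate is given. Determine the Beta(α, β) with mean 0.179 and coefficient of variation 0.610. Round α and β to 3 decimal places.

α = 2.027, β = 9.299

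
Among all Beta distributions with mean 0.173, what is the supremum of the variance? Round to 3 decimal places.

0.143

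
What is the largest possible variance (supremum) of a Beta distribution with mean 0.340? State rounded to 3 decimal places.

0.224

Var = μ(1−μ)/(α+β+1), which approaches μ(1−μ) as α+β → 0.
So the supremum is μ(1−μ) = 0.340×0.660 = 0.224.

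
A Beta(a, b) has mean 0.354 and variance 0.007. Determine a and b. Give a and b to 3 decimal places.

Let s = a+b. The Beta variance is μ(1−μ)/(s+1).
So s+1 = μ(1−μ)/σ² = (0.354×0.646)/0.007 = 0.228684/0.007 = 32.6691, giving s = 31.6691.
Then a = μs = 0.354×31.6691 = 11.211 and b = (1−μ)s = 0.646×31.6691 = 20.458.

a = 11.211, b = 20.458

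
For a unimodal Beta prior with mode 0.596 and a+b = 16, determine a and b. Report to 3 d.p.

a = 9.344, b = 6.656

For a,b>1 the mode is (a−1)/(a+b−2), so a = mode·(κ−2)+1 = 0.596×14+1 = 9.344.
And b = (1−mode)·(κ−2)+1 = 0.404×14+1 = 6.656.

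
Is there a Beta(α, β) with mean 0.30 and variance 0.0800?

The Beta variance bound is σ² < μ(1−μ).
Here μ(1−μ) = 0.30×0.70 = 0.2100, and 0.0800 < 0.2100.

Yes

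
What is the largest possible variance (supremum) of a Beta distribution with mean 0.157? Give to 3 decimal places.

0.132

For fixed mean μ the Beta variance is μ(1−μ)/(α+β+1), increasing as α+β decreases.
Its least upper bound (not attained) is μ(1−μ) = 0.157·0.843 = 0.132.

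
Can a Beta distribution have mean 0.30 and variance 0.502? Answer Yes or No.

No

The Beta variance bound is σ² < μ(1−μ).
Here μ(1−μ) = 0.30×0.70 = 0.2100, and 0.502 ≥ 0.2100.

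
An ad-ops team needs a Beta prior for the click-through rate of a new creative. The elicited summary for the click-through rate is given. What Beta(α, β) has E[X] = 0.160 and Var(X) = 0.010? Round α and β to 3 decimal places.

α = 1.990, β = 10.450

Write ν = α+β; then α = μν and Var = μ(1−μ)/(ν+1).
ν = μ(1−μ)/Var − 1 = 0.134400/0.010 − 1 = 12.4400.
α = 0.160·12.4400 = 1.990, β = 0.840·12.4400 = 10.450.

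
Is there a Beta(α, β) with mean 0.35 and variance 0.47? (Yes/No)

No

For any Beta, Var(X) < E[X]·(1−E[X]).
Here μ(1−μ) = 0.35×0.65 = 0.2275, and 0.47 ≥ 0.2275.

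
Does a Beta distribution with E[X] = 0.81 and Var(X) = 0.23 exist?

No

A Beta with mean μ has variance μ(1−μ)/(α+β+1) < μ(1−μ).
Here μ(1−μ) = 0.81×0.19 = 0.1539, and 0.23 ≥ 0.1539.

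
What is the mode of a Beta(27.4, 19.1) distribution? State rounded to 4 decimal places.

With α,β > 1, mode = (α−1)/(α+β−2) = 26.4/44.5 = 0.5933.

0.5933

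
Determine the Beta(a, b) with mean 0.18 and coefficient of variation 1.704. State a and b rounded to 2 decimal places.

a = 0.10, b = 0.47

σ = CV·μ = 1.704×0.18 = 0.30672, so σ² = 0.094077.
s+1 = μ(1−μ)/σ² = 0.1476/0.094077 = 1.5689, so s = a+b = 0.5689.
a = μs = 0.10, b = (1−μ)s = 0.47.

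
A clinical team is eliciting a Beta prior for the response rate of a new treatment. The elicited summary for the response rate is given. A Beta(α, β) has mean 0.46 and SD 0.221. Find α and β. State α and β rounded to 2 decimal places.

α = 1.88, β = 2.21

σ² = 0.221² = 0.048841.
With s = α+β, Var = μ(1−μ)/(s+1), so s+1 = (0.46×0.54)/0.048841 = 5.0859 and s = 4.0859.
α = μs = 1.88, β = (1−μ)s = 2.21.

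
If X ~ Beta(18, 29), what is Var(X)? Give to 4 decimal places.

0.0049

Var = αβ/[(α+β)²(α+β+1)] = (18×29)/(47²×48) = 522/106032 = 0.0049.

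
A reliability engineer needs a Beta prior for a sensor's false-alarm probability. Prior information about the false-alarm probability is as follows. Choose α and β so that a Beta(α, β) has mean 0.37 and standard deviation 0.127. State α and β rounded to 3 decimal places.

σ² = 0.127² = 0.016129.
With s = α+β, Var = μ(1−μ)/(s+1), so s+1 = (0.37×0.63)/0.016129 = 14.4522 and s = 13.4522.
α = μs = 4.977, β = (1−μ)s = 8.475.

α = 4.977, β = 8.475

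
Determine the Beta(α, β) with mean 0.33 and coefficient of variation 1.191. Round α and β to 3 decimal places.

α = 0.142, β = 0.289

Var = (CV·μ)² = (1.191×0.33)² = 0.154473.
α+β = μ(1−μ)/Var − 1 = 0.2211/0.154473 − 1 = 0.4313.
Thus α = 0.33·0.4313 = 0.142 and β = 0.67·0.4313 = 0.289.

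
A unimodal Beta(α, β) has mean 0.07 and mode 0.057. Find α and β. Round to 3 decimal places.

Let s = α+β. Mean gives α = μs = 0.07s; mode gives (α−1)/(s−2) = 0.057.
Substituting: 0.07s − 1 = 0.057(s−2) = 0.057s − 0.114, so 0.013s = 0.886 and s = 68.1538.
Then α = 0.07×68.1538 = 4.771 and β = s−α = 63.383.

α = 4.771, β = 63.383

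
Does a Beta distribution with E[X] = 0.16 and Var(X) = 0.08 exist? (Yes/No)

Yes

For any Beta, Var(X) < E[X]·(1−E[X]).
Here μ(1−μ) = 0.16×0.84 = 0.1344, and 0.08 < 0.1344.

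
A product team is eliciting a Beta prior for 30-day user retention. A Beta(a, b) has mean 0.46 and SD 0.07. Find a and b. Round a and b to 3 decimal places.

First σ² = 0.0049. Setting a = μn, b = (1−μ)n with n = a+b,
μ(1−μ)/(n+1) = 0.0049 ⇒ n+1 = 0.2484/0.0049 = 50.6939 ⇒ n = 49.6939.
Hence a = 0.46×49.6939 = 22.859, b = 0.54×49.6939 = 26.835.

a = 22.859, b = 26.835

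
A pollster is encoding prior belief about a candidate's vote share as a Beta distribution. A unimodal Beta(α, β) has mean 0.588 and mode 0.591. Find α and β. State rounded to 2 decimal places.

Let s = α+β. Mean gives α = μs = 0.588s; mode gives (α−1)/(s−2) = 0.591.
Substituting: 0.588s − 1 = 0.591(s−2) = 0.591s − 1.182, so -0.003s = -0.182 and s = 60.6667.
Then α = 0.588×60.6667 = 35.67 and β = s−α = 24.99.

α = 35.67, β = 24.99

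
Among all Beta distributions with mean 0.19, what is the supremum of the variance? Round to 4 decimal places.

0.1539

Var = μ(1−μ)/(α+β+1), which approaches μ(1−μ) as α+β → 0.
So the supremum is μ(1−μ) = 0.19×0.81 = 0.1539.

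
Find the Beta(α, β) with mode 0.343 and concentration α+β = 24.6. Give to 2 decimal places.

α = 8.75, β = 15.85

For α,β>1 the mode is (α−1)/(α+β−2), so α = mode·(κ−2)+1 = 0.343×22.6+1 = 8.75.
And β = (1−mode)·(κ−2)+1 = 0.657×22.6+1 = 15.85.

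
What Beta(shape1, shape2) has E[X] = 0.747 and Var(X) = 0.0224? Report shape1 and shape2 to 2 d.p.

shape1 = 5.56, shape2 = 1.88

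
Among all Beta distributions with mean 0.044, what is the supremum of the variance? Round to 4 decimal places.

0.0421

Var = μ(1−μ)/(α+β+1), which approaches μ(1−μ) as α+β → 0.
So the supremum is μ(1−μ) = 0.044×0.956 = 0.0421.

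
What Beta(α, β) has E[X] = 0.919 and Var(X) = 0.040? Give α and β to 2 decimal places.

Let s = α+β. The Beta variance is μ(1−μ)/(s+1).
So s+1 = μ(1−μ)/σ² = (0.919×0.081)/0.040 = 0.074439/0.040 = 1.8610, giving s = 0.8610.
Then α = μs = 0.919×0.8610 = 0.79 and β = (1−μ)s = 0.081×0.8610 = 0.07.

α = 0.79, β = 0.07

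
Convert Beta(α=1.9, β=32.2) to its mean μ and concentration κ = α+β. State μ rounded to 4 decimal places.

μ = 0.0557, κ = 34.1

κ = α+β = 1.9+32.2 = 34.1; μ = α/κ = 1.9/34.1 = 0.0557.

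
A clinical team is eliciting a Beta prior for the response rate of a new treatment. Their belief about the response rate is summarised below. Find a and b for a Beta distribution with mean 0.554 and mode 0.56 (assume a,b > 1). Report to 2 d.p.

With s = a+b: μ = a/s and mode = (a−1)/(s−2). Eliminating a = μs,
μs − 1 = m(s−2) ⇒ s(μ−m) = 1−2m ⇒ s = -0.12/-0.006 = 20.0000.
So a = μs = 11.08, b = (1−μ)s = 8.92.

a = 11.08, b = 8.92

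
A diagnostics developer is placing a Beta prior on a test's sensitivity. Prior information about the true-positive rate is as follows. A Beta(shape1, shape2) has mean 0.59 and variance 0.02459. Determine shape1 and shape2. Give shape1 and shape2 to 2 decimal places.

shape1 = 5.21, shape2 = 3.62

Write ν = shape1+shape2; then shape1 = μν and Var = μ(1−μ)/(ν+1).
ν = μ(1−μ)/Var − 1 = 0.2419/0.02459 − 1 = 8.8373.
shape1 = 0.59·8.8373 = 5.21, shape2 = 0.41·8.8373 = 3.62.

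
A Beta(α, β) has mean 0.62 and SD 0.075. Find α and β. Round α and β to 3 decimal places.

α = 25.348, β = 15.536

Variance = 0.075² = 0.005625. The moment-matching identity α+β = μ(1−μ)/Var − 1 gives
α+β = 0.2356/0.005625 − 1 = 40.8844, so α = μ·40.8844 = 25.348 and β = (1−μ)·40.8844 = 15.536.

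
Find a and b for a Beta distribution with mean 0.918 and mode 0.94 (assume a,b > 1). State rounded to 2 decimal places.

Let s = a+b. Mean gives a = μs = 0.918s; mode gives (a−1)/(s−2) = 0.94.
Substituting: 0.918s − 1 = 0.94(s−2) = 0.94s − 1.88, so -0.022s = -0.88 and s = 40.0000.
Then a = 0.918×40.0000 = 36.72 and b = s−a = 3.28.

a = 36.72, b = 3.28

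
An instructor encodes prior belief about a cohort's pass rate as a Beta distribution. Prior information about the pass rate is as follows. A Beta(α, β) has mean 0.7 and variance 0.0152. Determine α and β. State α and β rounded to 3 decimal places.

α = 8.971, β = 3.845

Let s = α+β. The Beta variance is μ(1−μ)/(s+1).
So s+1 = μ(1−μ)/σ² = (0.7×0.3)/0.0152 = 0.21/0.0152 = 13.8158, giving s = 12.8158.
Then α = μs = 0.7×12.8158 = 8.971 and β = (1−μ)s = 0.3×12.8158 = 3.845.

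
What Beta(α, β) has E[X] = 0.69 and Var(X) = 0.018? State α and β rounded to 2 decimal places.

α = 7.51, β = 3.37

Let s = α+β. The Beta variance is μ(1−μ)/(s+1).
So s+1 = μ(1−μ)/σ² = (0.69×0.31)/0.018 = 0.2139/0.018 = 11.8833, giving s = 10.8833.
Then α = μs = 0.69×10.8833 = 7.51 and β = (1−μ)s = 0.31×10.8833 = 3.37.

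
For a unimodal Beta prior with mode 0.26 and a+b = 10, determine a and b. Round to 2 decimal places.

Since the density peak of Beta(a,b) is at (a−1)/(a+b−2),
a = 1 + 0.26(10−2) = 3.08 and b = 10 − 3.08 = 6.92.

a = 3.08, b = 6.92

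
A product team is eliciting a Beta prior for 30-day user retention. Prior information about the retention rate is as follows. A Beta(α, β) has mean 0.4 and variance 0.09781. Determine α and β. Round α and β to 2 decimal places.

α = 0.58, β = 0.87

Let s = α+β. The Beta variance is μ(1−μ)/(s+1).
So s+1 = μ(1−μ)/σ² = (0.4×0.6)/0.09781 = 0.24/0.09781 = 2.4537, giving s = 1.4537.
Then α = μs = 0.4×1.4537 = 0.58 and β = (1−μ)s = 0.6×1.4537 = 0.87.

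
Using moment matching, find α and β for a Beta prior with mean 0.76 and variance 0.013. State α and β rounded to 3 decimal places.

By moment matching, α+β = μ(1−μ)/σ² − 1 = (0.76·0.24)/0.013 − 1 = 14.0308 − 1 = 13.0308.
Since α/(α+β) = μ, α = 0.76·13.0308 = 9.903 and β = 0.24·13.0308 = 3.127.

α = 9.903, β = 3.127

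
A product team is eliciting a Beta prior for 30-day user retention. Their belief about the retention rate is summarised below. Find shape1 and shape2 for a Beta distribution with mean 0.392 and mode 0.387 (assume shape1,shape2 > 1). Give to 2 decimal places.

shape1 = 17.72, shape2 = 27.48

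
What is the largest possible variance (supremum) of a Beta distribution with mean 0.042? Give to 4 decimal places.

Var = μ(1−μ)/(α+β+1), which approaches μ(1−μ) as α+β → 0.
So the supremum is μ(1−μ) = 0.042×0.958 = 0.0402.

0.0402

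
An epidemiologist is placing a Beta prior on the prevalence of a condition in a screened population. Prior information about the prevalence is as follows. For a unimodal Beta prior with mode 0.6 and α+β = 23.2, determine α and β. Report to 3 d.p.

α = 13.720, β = 9.480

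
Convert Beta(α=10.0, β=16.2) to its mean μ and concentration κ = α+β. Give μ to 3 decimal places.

μ = 0.382, κ = 26.2

κ = α+β = 10.0+16.2 = 26.2; μ = α/κ = 10.0/26.2 = 0.382.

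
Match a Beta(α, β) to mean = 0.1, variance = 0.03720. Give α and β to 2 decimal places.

Let s = α+β. The Beta variance is μ(1−μ)/(s+1).
So s+1 = μ(1−μ)/σ² = (0.1×0.9)/0.03720 = 0.09/0.03720 = 2.4194, giving s = 1.4194.
Then α = μs = 0.1×1.4194 = 0.14 and β = (1−μ)s = 0.9×1.4194 = 1.28.

α = 0.14, β = 1.28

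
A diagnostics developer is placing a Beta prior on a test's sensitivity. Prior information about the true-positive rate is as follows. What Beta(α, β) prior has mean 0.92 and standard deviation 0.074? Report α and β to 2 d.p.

First σ² = 0.005476. Setting α = μn, β = (1−μ)n with n = α+β,
μ(1−μ)/(n+1) = 0.005476 ⇒ n+1 = 0.0736/0.005476 = 13.4405 ⇒ n = 12.4405.
Hence α = 0.92×12.4405 = 11.45, β = 0.08×12.4405 = 1.00.

α = 11.45, β = 1.00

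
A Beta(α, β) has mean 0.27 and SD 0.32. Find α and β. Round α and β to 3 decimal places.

α = 0.250, β = 0.675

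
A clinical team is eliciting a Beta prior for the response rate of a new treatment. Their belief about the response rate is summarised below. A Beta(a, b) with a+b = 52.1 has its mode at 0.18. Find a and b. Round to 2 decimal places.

Since the density peak of Beta(a,b) is at (a−1)/(a+b−2),
a = 1 + 0.18(52.1−2) = 10.02 and b = 52.1 − 10.02 = 42.08.

a = 10.02, b = 42.08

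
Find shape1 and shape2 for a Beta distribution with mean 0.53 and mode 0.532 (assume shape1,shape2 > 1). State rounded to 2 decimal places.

shape1 = 16.96, shape2 = 15.04

Let s = shape1+shape2. Mean gives shape1 = μs = 0.53s; mode gives (shape1−1)/(s−2) = 0.532.
Substituting: 0.53s − 1 = 0.532(s−2) = 0.532s − 1.064, so -0.002s = -0.064 and s = 32.0000.
Then shape1 = 0.53×32.0000 = 16.96 and shape2 = s−shape1 = 15.04.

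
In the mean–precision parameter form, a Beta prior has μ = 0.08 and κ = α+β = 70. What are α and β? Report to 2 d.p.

Split κ in proportion μ : (1−μ): α = 0.08·70 = 5.60, β = 70 − 5.60 = 64.40.

α = 5.60, β = 64.40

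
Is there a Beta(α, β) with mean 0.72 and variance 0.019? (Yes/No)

The Beta variance bound is σ² < μ(1−μ).
Here μ(1−μ) = 0.72×0.28 = 0.2016, and 0.019 < 0.2016.

Yes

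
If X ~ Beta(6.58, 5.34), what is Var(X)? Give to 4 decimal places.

0.0191

μ = 6.58/11.92 = 0.552013; Var = μ(1−μ)/(α+β+1) = 0.2472946/12.92 = 0.0191.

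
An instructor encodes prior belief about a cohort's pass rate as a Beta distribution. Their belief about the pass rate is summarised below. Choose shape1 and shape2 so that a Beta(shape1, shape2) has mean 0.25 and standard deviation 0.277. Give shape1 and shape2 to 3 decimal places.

First σ² = 0.076729. Setting shape1 = μn, shape2 = (1−μ)n with n = shape1+shape2,
μ(1−μ)/(n+1) = 0.076729 ⇒ n+1 = 0.1875/0.076729 = 2.4437 ⇒ n = 1.4437.
Hence shape1 = 0.25×1.4437 = 0.361, shape2 = 0.75×1.4437 = 1.083.

shape1 = 0.361, shape2 = 1.083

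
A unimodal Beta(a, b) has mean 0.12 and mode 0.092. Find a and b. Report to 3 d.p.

Let s = a+b. Mean gives a = μs = 0.12s; mode gives (a−1)/(s−2) = 0.092.
Substituting: 0.12s − 1 = 0.092(s−2) = 0.092s − 0.184, so 0.028s = 0.816 and s = 29.1429.
Then a = 0.12×29.1429 = 3.497 and b = s−a = 25.646.

a = 3.497, b = 25.646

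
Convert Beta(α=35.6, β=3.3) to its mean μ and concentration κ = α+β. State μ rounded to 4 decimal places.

μ = 0.9152, κ = 38.9

κ = α+β = 35.6+3.3 = 38.9; μ = α/κ = 35.6/38.9 = 0.9152.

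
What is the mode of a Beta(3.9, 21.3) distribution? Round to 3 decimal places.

The density x^(α−1)(1−x)^(β−1) is maximised at (α−1)/(α+β−2) = 2.9/23.2 = 0.125.

0.125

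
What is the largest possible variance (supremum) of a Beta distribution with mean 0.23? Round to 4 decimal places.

0.1771

For fixed mean μ the Beta variance is μ(1−μ)/(α+β+1), increasing as α+β decreases.
Its least upper bound (not attained) is μ(1−μ) = 0.23·0.77 = 0.1771.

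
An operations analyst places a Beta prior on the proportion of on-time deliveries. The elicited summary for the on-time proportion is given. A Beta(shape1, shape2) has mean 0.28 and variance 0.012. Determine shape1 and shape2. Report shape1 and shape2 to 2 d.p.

shape1 = 4.42, shape2 = 11.38

By moment matching, shape1+shape2 = μ(1−μ)/σ² − 1 = (0.28·0.72)/0.012 − 1 = 16.8000 − 1 = 15.8000.
Since shape1/(shape1+shape2) = μ, shape1 = 0.28·15.8000 = 4.42 and shape2 = 0.72·15.8000 = 11.38.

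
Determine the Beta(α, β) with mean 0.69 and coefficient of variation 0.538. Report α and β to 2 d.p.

Var = (CV·μ)² = (0.538×0.69)² = 0.137804.
α+β = μ(1−μ)/Var − 1 = 0.2139/0.137804 − 1 = 0.5522.
Thus α = 0.69·0.5522 = 0.38 and β = 0.31·0.5522 = 0.17.

α = 0.38, β = 0.17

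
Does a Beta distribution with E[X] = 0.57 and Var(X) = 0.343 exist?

No

A Beta with mean μ has variance μ(1−μ)/(α+β+1) < μ(1−μ).
Here μ(1−μ) = 0.57×0.43 = 0.2451, and 0.343 ≥ 0.2451.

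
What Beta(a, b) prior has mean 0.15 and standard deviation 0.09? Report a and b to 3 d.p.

a = 2.211, b = 12.530

Variance = 0.09² = 0.0081. The moment-matching identity a+b = μ(1−μ)/Var − 1 gives
a+b = 0.1275/0.0081 − 1 = 14.7407, so a = μ·14.7407 = 2.211 and b = (1−μ)·14.7407 = 12.530.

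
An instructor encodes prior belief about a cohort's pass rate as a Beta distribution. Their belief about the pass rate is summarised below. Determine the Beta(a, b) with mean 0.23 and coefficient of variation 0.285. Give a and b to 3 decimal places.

Var = (CV·μ)² = (0.285×0.23)² = 0.004297.
a+b = μ(1−μ)/Var − 1 = 0.1771/0.004297 − 1 = 40.2167.
Thus a = 0.23·40.2167 = 9.250 and b = 0.77·40.2167 = 30.967.

a = 9.250, b = 30.967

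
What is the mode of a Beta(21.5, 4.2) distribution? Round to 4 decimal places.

With α,β > 1, mode = (α−1)/(α+β−2) = 20.5/23.7 = 0.8650.

0.8650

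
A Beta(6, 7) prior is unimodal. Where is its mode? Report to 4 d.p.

The density x^(α−1)(1−x)^(β−1) is maximised at (α−1)/(α+β−2) = 5/11 = 0.4545.

0.4545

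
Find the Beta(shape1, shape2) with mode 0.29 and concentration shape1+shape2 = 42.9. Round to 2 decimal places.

Mode = (shape1−1)/(κ−2) with κ = shape1+shape2, so shape1−1 = 0.29·40.9 = 11.86.
shape1 = 12.86; shape2 = κ − shape1 = 30.04.

shape1 = 12.86, shape2 = 30.04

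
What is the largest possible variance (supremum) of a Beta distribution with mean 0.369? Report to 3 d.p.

Var = μ(1−μ)/(α+β+1), which approaches μ(1−μ) as α+β → 0.
So the supremum is μ(1−μ) = 0.369×0.631 = 0.233.

0.233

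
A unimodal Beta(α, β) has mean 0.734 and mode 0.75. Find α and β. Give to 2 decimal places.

α = 22.94, β = 8.31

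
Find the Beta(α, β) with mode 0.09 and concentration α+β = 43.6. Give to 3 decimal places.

For α,β>1 the mode is (α−1)/(α+β−2), so α = mode·(κ−2)+1 = 0.09×41.6+1 = 4.744.
And β = (1−mode)·(κ−2)+1 = 0.91×41.6+1 = 38.856.

α = 4.744, β = 38.856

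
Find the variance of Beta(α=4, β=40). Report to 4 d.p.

μ = 4/44 = 0.090909; Var = μ(1−μ)/(α+β+1) = 0.0826446/45 = 0.0018.

0.0018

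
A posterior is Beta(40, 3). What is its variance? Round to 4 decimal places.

0.0015

Var = αβ/[(α+β)²(α+β+1)] = (40×3)/(43²×44) = 120/81356 = 0.0015.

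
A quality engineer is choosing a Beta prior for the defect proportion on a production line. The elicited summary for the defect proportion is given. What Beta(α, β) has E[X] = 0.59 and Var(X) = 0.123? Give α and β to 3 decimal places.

α = 0.570, β = 0.396

By moment matching, α+β = μ(1−μ)/σ² − 1 = (0.59·0.41)/0.123 − 1 = 1.9667 − 1 = 0.9667.
Since α/(α+β) = μ, α = 0.59·0.9667 = 0.570 and β = 0.41·0.9667 = 0.396.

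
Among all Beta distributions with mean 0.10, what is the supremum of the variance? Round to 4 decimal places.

Var = μ(1−μ)/(α+β+1), which approaches μ(1−μ) as α+β → 0.
So the supremum is μ(1−μ) = 0.10×0.90 = 0.0900.

0.0900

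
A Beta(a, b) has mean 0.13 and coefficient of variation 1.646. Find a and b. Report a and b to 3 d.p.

a = 0.191, b = 1.279

Var = (CV·μ)² = (1.646×0.13)² = 0.045787.
a+b = μ(1−μ)/Var − 1 = 0.1131/0.045787 − 1 = 1.4701.
Thus a = 0.13·1.4701 = 0.191 and b = 0.87·1.4701 = 1.279.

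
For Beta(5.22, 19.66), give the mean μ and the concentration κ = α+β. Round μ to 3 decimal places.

μ = 0.210, κ = 24.88

κ = α+β = 5.22+19.66 = 24.88; μ = α/κ = 5.22/24.88 = 0.210.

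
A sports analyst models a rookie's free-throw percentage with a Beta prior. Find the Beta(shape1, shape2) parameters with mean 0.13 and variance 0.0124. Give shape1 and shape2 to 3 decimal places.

shape1 = 1.056, shape2 = 7.065

Let s = shape1+shape2. The Beta variance is μ(1−μ)/(s+1).
So s+1 = μ(1−μ)/σ² = (0.13×0.87)/0.0124 = 0.1131/0.0124 = 9.1210, giving s = 8.1210.
Then shape1 = μs = 0.13×8.1210 = 1.056 and shape2 = (1−μ)s = 0.87×8.1210 = 7.065.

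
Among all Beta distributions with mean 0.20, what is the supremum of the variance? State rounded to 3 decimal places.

0.160

Var = μ(1−μ)/(α+β+1), which approaches μ(1−μ) as α+β → 0.
So the supremum is μ(1−μ) = 0.20×0.80 = 0.160.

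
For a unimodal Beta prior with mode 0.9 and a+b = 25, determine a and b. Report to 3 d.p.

a = 21.700, b = 3.300

For a,b>1 the mode is (a−1)/(a+b−2), so a = mode·(κ−2)+1 = 0.9×23+1 = 21.700.
And b = (1−mode)·(κ−2)+1 = 0.1×23+1 = 3.300.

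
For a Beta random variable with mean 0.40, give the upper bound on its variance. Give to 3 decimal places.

0.240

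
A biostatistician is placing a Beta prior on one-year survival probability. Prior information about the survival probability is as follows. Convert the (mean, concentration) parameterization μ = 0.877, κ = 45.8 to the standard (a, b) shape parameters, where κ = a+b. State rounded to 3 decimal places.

a = 40.167, b = 5.633

a = μκ = 0.877×45.8 = 40.167 and b = (1−μ)κ = 0.123×45.8 = 5.633.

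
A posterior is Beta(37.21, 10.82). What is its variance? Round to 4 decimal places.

0.0036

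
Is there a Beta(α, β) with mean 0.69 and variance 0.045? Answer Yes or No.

Yes

A Beta with mean μ has variance μ(1−μ)/(α+β+1) < μ(1−μ).
Here μ(1−μ) = 0.69×0.31 = 0.2139, and 0.045 < 0.2139.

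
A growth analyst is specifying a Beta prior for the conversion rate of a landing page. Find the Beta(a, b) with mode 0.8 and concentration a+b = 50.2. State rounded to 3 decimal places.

For a,b>1 the mode is (a−1)/(a+b−2), so a = mode·(κ−2)+1 = 0.8×48.2+1 = 39.560.
And b = (1−mode)·(κ−2)+1 = 0.2×48.2+1 = 10.640.

a = 39.560, b = 10.640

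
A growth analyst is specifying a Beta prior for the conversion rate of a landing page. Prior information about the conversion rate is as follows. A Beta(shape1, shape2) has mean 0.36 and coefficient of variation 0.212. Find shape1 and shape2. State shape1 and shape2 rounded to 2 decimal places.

σ = CV·μ = 0.212×0.36 = 0.07632, so σ² = 0.005825.
s+1 = μ(1−μ)/σ² = 0.2304/0.005825 = 39.5554, so s = shape1+shape2 = 38.5554.
shape1 = μs = 13.88, shape2 = (1−μ)s = 24.68.

shape1 = 13.88, shape2 = 24.68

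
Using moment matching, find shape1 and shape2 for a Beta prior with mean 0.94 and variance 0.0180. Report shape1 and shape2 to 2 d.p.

Let s = shape1+shape2. The Beta variance is μ(1−μ)/(s+1).
So s+1 = μ(1−μ)/σ² = (0.94×0.06)/0.0180 = 0.0564/0.0180 = 3.1333, giving s = 2.1333.
Then shape1 = μs = 0.94×2.1333 = 2.01 and shape2 = (1−μ)s = 0.06×2.1333 = 0.13.

shape1 = 2.01, shape2 = 0.13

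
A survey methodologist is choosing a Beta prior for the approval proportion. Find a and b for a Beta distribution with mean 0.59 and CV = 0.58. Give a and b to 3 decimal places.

Var = (CV·μ)² = (0.58×0.59)² = 0.117101.
a+b = μ(1−μ)/Var − 1 = 0.2419/0.117101 − 1 = 1.0657.
Thus a = 0.59·1.0657 = 0.629 and b = 0.41·1.0657 = 0.437.

a = 0.629, b = 0.437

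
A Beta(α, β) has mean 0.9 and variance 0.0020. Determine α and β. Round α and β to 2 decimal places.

Let s = α+β. The Beta variance is μ(1−μ)/(s+1).
So s+1 = μ(1−μ)/σ² = (0.9×0.1)/0.0020 = 0.09/0.0020 = 45.0000, giving s = 44.0000.
Then α = μs = 0.9×44.0000 = 39.60 and β = (1−μ)s = 0.1×44.0000 = 4.40.

α = 39.60, β = 4.40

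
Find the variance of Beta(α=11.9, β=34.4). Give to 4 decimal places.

α+β = 46.3 and αβ = 409.36, so Var = αβ/[(α+β)²(α+β+1)] = 409.36/101396.537 = 0.0040.

0.0040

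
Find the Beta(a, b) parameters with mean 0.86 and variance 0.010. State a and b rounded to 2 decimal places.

a = 9.49, b = 1.55

Write ν = a+b; then a = μν and Var = μ(1−μ)/(ν+1).
ν = μ(1−μ)/Var − 1 = 0.1204/0.010 − 1 = 11.0400.
a = 0.86·11.0400 = 9.49, b = 0.14·11.0400 = 1.55.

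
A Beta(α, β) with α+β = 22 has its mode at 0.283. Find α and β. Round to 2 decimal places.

α = 6.66, β = 15.34

Since the density peak of Beta(α,β) is at (α−1)/(α+β−2),
α = 1 + 0.283(22−2) = 6.66 and β = 22 − 6.66 = 15.34.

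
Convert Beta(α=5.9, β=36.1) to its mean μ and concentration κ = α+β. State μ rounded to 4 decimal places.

κ = α+β = 5.9+36.1 = 42.0; μ = α/κ = 5.9/42.0 = 0.1405.

μ = 0.1405, κ = 42.0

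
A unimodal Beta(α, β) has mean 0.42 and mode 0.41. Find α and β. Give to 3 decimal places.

α = 7.560, β = 10.440

Let s = α+β. Mean gives α = μs = 0.42s; mode gives (α−1)/(s−2) = 0.41.
Substituting: 0.42s − 1 = 0.41(s−2) = 0.41s − 0.82, so 0.01s = 0.18 and s = 18.0000.
Then α = 0.42×18.0000 = 7.560 and β = s−α = 10.440.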